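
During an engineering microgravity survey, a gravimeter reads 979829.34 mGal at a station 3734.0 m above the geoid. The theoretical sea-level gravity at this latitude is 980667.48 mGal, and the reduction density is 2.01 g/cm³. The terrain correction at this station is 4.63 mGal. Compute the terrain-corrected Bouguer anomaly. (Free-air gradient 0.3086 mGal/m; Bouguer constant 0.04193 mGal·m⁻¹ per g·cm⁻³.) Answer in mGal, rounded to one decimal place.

4.1

Free-air correction = 0.3086 × 3734.0 = 1152.31 mGal
Free-air anomaly = 979829.34 − 980667.48 + (1152.31) = 314.17 mGal
Bouguer slab correction = 0.04193 × 2.01 × 3734.0 = 314.70 mGal
Simple Bouguer anomaly = 314.17 − (314.70) = -0.53 mGal
Complete Bouguer anomaly = -0.53 + 4.63 = 4.10 mGal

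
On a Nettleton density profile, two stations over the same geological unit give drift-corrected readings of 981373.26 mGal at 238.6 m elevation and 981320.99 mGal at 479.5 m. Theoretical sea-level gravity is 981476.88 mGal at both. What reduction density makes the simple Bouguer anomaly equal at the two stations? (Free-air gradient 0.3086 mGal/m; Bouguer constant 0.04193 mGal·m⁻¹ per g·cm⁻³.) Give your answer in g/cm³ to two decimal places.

Δg_obs = 981320.99 − 981373.26 = -52.27 mGal over Δh = 479.5 − 238.6 = 240.9 m
Equal Bouguer anomalies ⇒ Δg_obs + (0.3086 − 0.04193ρ)·Δh = 0
0.3086 − 0.04193ρ = −Δg_obs/Δh = 0.21698
ρ = (0.3086 − 0.21698) / 0.04193 = 2.19 g/cm³

2.19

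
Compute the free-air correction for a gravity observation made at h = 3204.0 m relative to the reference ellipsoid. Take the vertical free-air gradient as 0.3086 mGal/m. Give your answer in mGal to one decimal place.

Free-air correction = 0.3086 × 3204.0 = 988.8 mGal

988.8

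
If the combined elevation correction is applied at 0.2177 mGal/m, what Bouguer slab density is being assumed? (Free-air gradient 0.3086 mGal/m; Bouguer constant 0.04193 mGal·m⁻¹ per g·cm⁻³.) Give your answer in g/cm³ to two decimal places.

2.17

0.2177 = 0.3086 − 0.04193 × ρ
ρ = (0.3086 − 0.2177) / 0.04193 = 2.17 g/cm³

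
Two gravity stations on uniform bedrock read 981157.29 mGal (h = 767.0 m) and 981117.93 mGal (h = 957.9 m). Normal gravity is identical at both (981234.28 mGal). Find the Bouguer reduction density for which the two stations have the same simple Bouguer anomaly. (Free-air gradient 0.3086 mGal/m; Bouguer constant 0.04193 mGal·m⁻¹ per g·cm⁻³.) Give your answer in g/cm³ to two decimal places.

Δg_obs = 981117.93 − 981157.29 = -39.36 mGal over Δh = 957.9 − 767.0 = 190.9 m
Equal Bouguer anomalies ⇒ Δg_obs + (0.3086 − 0.04193ρ)·Δh = 0
0.3086 − 0.04193ρ = −Δg_obs/Δh = 0.20618
ρ = (0.3086 − 0.20618) / 0.04193 = 2.44 g/cm³

2.44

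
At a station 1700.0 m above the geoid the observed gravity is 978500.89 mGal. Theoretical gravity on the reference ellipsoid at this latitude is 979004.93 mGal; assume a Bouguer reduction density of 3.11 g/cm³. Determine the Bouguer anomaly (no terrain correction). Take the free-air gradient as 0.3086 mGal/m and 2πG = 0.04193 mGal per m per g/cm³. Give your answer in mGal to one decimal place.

Free-air correction = 0.3086 × 1700.0 = 524.62 mGal
Free-air anomaly = 978500.89 − 979004.93 + (524.62) = 20.58 mGal
Bouguer slab correction = 0.04193 × 3.11 × 1700.0 = 221.68 mGal
Simple Bouguer anomaly = 20.58 − (221.68) = -201.10 mGal

-201.1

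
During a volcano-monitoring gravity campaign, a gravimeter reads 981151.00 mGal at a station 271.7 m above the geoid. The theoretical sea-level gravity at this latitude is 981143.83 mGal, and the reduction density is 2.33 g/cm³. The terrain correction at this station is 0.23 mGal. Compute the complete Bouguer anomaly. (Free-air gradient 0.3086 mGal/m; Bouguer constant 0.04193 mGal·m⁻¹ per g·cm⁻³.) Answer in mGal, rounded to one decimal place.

64.7

Free-air correction = 0.3086 × 271.7 = 83.85 mGal
Free-air anomaly = 981151.00 − 981143.83 + (83.85) = 91.02 mGal
Bouguer slab correction = 0.04193 × 2.33 × 271.7 = 26.54 mGal
Simple Bouguer anomaly = 91.02 − (26.54) = 64.48 mGal
Complete Bouguer anomaly = 64.48 + 0.23 = 64.71 mGal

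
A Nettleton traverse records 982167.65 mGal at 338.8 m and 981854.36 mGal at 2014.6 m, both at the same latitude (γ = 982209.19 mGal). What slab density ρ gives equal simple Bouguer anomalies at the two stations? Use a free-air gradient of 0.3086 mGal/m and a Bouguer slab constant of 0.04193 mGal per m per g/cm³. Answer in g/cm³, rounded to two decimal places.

Δg_obs = 981854.36 − 982167.65 = -313.29 mGal over Δh = 2014.6 − 338.8 = 1675.8 m
Equal Bouguer anomalies ⇒ Δg_obs + (0.3086 − 0.04193ρ)·Δh = 0
0.3086 − 0.04193ρ = −Δg_obs/Δh = 0.18695
ρ = (0.3086 − 0.18695) / 0.04193 = 2.90 g/cm³

2.90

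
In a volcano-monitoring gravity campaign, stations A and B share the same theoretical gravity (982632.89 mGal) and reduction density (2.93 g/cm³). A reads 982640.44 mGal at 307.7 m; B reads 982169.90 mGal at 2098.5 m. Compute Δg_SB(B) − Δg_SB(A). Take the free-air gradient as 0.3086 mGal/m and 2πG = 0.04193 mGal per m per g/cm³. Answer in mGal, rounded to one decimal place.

Δg_SB(A) = 982640.44 − 982632.89 + 0.3086×307.7 − 0.04193×2.93×307.7 = 64.70 mGal
Δg_SB(B) = 982169.90 − 982632.89 + 0.3086×2098.5 − 0.04193×2.93×2098.5 = -73.20 mGal
Difference = -73.20 − (64.70) = -137.90 mGal

-137.9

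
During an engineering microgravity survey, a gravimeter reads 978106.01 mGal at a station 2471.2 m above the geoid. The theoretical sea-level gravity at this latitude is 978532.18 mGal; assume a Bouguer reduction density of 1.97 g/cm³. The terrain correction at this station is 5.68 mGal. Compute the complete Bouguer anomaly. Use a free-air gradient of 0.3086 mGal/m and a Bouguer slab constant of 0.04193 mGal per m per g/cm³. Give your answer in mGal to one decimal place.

138.0

Free-air correction = 0.3086 × 2471.2 = 762.61 mGal
Free-air anomaly = 978106.01 − 978532.18 + (762.61) = 336.44 mGal
Bouguer slab correction = 0.04193 × 1.97 × 2471.2 = 204.13 mGal
Simple Bouguer anomaly = 336.44 − (204.13) = 132.31 mGal
Complete Bouguer anomaly = 132.31 + 5.68 = 137.99 mGal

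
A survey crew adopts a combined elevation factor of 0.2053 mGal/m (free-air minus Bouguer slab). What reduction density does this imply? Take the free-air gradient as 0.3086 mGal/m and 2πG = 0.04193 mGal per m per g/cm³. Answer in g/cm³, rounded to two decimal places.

2.46

0.2053 = 0.3086 − 0.04193 × ρ
ρ = (0.3086 − 0.2053) / 0.04193 = 2.46 g/cm³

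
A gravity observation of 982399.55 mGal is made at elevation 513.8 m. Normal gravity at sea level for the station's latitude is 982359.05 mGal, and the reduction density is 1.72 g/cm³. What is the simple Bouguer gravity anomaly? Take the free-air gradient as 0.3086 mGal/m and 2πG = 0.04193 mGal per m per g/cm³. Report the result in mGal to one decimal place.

Free-air correction = 0.3086 × 513.8 = 158.56 mGal
Free-air anomaly = 982399.55 − 982359.05 + (158.56) = 199.06 mGal
Bouguer slab correction = 0.04193 × 1.72 × 513.8 = 37.06 mGal
Simple Bouguer anomaly = 199.06 − (37.06) = 162.00 mGal

162.0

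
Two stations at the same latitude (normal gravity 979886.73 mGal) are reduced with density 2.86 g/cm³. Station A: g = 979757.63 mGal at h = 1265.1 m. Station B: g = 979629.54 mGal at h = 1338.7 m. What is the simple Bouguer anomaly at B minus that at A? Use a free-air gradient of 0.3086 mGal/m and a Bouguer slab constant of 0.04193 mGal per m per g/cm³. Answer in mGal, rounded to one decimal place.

Δg_SB(A) = 979757.63 − 979886.73 + 0.3086×1265.1 − 0.04193×2.86×1265.1 = 109.60 mGal
Δg_SB(B) = 979629.54 − 979886.73 + 0.3086×1338.7 − 0.04193×2.86×1338.7 = -4.60 mGal
Difference = -4.60 − (109.60) = -114.20 mGal

-114.2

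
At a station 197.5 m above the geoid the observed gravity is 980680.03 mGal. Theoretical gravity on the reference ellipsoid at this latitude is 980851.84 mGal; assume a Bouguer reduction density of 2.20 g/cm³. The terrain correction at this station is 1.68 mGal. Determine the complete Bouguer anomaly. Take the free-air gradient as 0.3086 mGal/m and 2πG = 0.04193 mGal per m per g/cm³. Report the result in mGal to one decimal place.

-127.4

Free-air correction = 0.3086 × 197.5 = 60.95 mGal
Free-air anomaly = 980680.03 − 980851.84 + (60.95) = -110.86 mGal
Bouguer slab correction = 0.04193 × 2.20 × 197.5 = 18.22 mGal
Simple Bouguer anomaly = -110.86 − (18.22) = -129.08 mGal
Complete Bouguer anomaly = -129.08 + 1.68 = -127.40 mGal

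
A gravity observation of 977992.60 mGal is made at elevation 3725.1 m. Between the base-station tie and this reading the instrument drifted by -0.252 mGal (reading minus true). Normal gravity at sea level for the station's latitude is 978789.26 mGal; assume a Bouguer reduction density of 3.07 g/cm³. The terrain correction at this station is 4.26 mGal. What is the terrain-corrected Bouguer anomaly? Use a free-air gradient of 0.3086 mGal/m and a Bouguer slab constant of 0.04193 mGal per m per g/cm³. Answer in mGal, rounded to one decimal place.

Drift-corrected reading = 977992.60 − (-0.252) = 977992.852 mGal
Free-air correction = 0.3086 × 3725.1 = 1149.57 mGal
Free-air anomaly = 977992.852 − 978789.26 + (1149.57) = 353.162 mGal
Bouguer slab correction = 0.04193 × 3.07 × 3725.1 = 479.51 mGal
Simple Bouguer anomaly = 353.162 − (479.51) = -126.348 mGal
Complete Bouguer anomaly = -126.348 + 4.26 = -122.088 mGal

-122.1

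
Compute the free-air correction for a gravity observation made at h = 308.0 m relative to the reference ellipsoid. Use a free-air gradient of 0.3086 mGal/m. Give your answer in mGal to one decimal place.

95.0

Free-air correction = 0.3086 × 308.0 = 95.0 mGal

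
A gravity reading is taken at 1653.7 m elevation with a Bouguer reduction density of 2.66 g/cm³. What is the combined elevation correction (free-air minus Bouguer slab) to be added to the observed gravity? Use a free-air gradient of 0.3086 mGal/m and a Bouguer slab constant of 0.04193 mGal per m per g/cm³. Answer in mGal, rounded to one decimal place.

Combined gradient = 0.3086 − 0.04193 × 2.66 = 0.1970662 mGal/m
Combined elevation correction = 0.1970662 × 1653.7 = 325.9 mGal

325.9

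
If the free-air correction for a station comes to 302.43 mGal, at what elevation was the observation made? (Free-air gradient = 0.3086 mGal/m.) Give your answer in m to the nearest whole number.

h = 302.43 / 0.3086 = 980.01 m

980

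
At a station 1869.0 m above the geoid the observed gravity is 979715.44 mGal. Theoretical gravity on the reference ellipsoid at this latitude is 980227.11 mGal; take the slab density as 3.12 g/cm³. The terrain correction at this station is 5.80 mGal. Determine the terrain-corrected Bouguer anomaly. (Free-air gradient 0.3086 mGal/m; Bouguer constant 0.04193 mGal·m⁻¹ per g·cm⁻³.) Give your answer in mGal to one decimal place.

Free-air correction = 0.3086 × 1869.0 = 576.77 mGal
Free-air anomaly = 979715.44 − 980227.11 + (576.77) = 65.10 mGal
Bouguer slab correction = 0.04193 × 3.12 × 1869.0 = 244.51 mGal
Simple Bouguer anomaly = 65.10 − (244.51) = -179.41 mGal
Complete Bouguer anomaly = -179.41 + 5.80 = -173.61 mGal

-173.6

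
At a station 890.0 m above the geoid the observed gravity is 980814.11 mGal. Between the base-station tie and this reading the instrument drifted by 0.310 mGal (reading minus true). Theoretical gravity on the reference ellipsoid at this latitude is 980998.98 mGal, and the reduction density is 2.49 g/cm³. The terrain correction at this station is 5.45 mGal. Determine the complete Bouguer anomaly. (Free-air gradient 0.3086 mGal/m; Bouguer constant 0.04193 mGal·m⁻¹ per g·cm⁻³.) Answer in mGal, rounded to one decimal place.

Drift-corrected reading = 980814.11 − (0.310) = 980813.800 mGal
Free-air correction = 0.3086 × 890.0 = 274.65 mGal
Free-air anomaly = 980813.800 − 980998.98 + (274.65) = 89.470 mGal
Bouguer slab correction = 0.04193 × 2.49 × 890.0 = 92.92 mGal
Simple Bouguer anomaly = 89.470 − (92.92) = -3.450 mGal
Complete Bouguer anomaly = -3.450 + 5.45 = 2.000 mGal

2.0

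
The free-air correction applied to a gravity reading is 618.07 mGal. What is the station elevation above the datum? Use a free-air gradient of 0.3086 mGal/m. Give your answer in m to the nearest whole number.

2003

h = 618.07 / 0.3086 = 2002.82 m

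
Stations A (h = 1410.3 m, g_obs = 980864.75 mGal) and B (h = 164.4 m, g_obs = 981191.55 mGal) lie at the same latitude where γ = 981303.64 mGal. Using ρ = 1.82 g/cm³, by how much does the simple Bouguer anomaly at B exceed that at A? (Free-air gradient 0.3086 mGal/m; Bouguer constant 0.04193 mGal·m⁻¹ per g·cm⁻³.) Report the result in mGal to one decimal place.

Δg_SB(A) = 980864.75 − 981303.64 + 0.3086×1410.3 − 0.04193×1.82×1410.3 = -111.30 mGal
Δg_SB(B) = 981191.55 − 981303.64 + 0.3086×164.4 − 0.04193×1.82×164.4 = -73.90 mGal
Difference = -73.90 − (-111.30) = 37.40 mGal

37.4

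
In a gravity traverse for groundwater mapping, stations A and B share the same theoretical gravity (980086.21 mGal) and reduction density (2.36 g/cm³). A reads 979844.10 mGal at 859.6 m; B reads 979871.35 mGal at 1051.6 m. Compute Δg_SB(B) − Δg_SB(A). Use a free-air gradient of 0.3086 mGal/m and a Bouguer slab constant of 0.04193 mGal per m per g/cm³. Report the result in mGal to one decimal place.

Δg_SB(A) = 979844.10 − 980086.21 + 0.3086×859.6 − 0.04193×2.36×859.6 = -61.90 mGal
Δg_SB(B) = 979871.35 − 980086.21 + 0.3086×1051.6 − 0.04193×2.36×1051.6 = 5.60 mGal
Difference = 5.60 − (-61.90) = 67.50 mGal

67.5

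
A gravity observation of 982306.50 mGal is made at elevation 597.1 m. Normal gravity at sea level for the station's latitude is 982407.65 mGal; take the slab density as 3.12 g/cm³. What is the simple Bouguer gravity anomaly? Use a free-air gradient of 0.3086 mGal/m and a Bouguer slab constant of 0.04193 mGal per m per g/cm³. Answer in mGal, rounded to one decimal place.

5.0

Free-air correction = 0.3086 × 597.1 = 184.27 mGal
Free-air anomaly = 982306.50 − 982407.65 + (184.27) = 83.12 mGal
Bouguer slab correction = 0.04193 × 3.12 × 597.1 = 78.11 mGal
Simple Bouguer anomaly = 83.12 − (78.11) = 5.01 mGal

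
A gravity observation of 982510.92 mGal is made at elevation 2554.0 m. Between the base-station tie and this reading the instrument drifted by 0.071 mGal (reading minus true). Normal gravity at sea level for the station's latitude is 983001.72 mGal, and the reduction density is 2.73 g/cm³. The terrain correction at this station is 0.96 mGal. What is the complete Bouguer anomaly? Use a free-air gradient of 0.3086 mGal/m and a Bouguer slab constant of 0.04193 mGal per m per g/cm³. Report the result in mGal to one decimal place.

Drift-corrected reading = 982510.92 − (0.071) = 982510.849 mGal
Free-air correction = 0.3086 × 2554.0 = 788.16 mGal
Free-air anomaly = 982510.849 − 983001.72 + (788.16) = 297.289 mGal
Bouguer slab correction = 0.04193 × 2.73 × 2554.0 = 292.35 mGal
Simple Bouguer anomaly = 297.289 − (292.35) = 4.939 mGal
Complete Bouguer anomaly = 4.939 + 0.96 = 5.899 mGal

5.9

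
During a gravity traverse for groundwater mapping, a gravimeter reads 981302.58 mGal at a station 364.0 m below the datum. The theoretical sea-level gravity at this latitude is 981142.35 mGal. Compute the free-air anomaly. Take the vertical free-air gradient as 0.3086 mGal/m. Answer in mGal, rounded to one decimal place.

47.9

Free-air correction = 0.3086 × -364.0 = -112.33 mGal
Free-air anomaly = 981302.58 − 981142.35 + (-112.33) = 47.90 mGal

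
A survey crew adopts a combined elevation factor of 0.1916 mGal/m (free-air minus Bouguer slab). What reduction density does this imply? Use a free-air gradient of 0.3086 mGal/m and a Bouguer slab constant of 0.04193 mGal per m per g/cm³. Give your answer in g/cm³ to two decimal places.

0.1916 = 0.3086 − 0.04193 × ρ
ρ = (0.3086 − 0.1916) / 0.04193 = 2.79 g/cm³

2.79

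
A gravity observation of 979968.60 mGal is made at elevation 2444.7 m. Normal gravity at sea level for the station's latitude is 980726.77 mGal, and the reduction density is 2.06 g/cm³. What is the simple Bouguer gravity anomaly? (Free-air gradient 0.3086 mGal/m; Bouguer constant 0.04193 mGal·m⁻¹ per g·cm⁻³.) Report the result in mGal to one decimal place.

-214.9

Free-air correction = 0.3086 × 2444.7 = 754.43 mGal
Free-air anomaly = 979968.60 − 980726.77 + (754.43) = -3.74 mGal
Bouguer slab correction = 0.04193 × 2.06 × 2444.7 = 211.16 mGal
Simple Bouguer anomaly = -3.74 − (211.16) = -214.90 mGal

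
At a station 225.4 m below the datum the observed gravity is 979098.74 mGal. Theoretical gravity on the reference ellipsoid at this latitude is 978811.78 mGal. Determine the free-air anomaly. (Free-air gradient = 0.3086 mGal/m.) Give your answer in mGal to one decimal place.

217.4

Free-air correction = 0.3086 × -225.4 = -69.56 mGal
Free-air anomaly = 979098.74 − 978811.78 + (-69.56) = 217.40 mGal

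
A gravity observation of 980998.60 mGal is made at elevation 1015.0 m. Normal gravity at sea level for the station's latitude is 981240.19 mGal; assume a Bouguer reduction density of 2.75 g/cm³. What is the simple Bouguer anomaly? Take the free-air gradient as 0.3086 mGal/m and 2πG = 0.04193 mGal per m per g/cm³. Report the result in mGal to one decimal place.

-45.4

Free-air correction = 0.3086 × 1015.0 = 313.23 mGal
Free-air anomaly = 980998.60 − 981240.19 + (313.23) = 71.64 mGal
Bouguer slab correction = 0.04193 × 2.75 × 1015.0 = 117.04 mGal
Simple Bouguer anomaly = 71.64 − (117.04) = -45.40 mGal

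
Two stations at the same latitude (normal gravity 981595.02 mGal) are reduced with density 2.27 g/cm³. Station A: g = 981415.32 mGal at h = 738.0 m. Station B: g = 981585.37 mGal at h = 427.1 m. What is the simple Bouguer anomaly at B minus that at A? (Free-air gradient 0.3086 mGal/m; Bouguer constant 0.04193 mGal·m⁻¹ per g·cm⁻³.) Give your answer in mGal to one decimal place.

Δg_SB(A) = 981415.32 − 981595.02 + 0.3086×738.0 − 0.04193×2.27×738.0 = -22.20 mGal
Δg_SB(B) = 981585.37 − 981595.02 + 0.3086×427.1 − 0.04193×2.27×427.1 = 81.50 mGal
Difference = 81.50 − (-22.20) = 103.70 mGal

103.7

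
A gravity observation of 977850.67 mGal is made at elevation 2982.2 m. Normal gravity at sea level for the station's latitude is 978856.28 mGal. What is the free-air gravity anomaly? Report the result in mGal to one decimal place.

Free-air correction = 0.3086 × 2982.2 = 920.31 mGal
Free-air anomaly = 977850.67 − 978856.28 + (920.31) = -85.30 mGal

-85.3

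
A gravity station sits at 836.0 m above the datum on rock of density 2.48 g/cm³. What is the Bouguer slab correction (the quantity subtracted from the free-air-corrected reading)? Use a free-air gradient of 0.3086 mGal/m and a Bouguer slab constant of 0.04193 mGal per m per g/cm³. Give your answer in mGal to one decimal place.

86.9

Bouguer slab correction = 0.04193 × 2.48 × 836.0 = 86.9 mGal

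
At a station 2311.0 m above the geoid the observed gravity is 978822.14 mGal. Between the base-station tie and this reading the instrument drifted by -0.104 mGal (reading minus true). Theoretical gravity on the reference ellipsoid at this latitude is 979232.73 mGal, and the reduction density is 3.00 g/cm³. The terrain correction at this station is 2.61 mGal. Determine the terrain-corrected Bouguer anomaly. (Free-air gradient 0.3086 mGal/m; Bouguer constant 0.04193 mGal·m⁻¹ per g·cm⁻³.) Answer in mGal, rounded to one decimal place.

14.6

Drift-corrected reading = 978822.14 − (-0.104) = 978822.244 mGal
Free-air correction = 0.3086 × 2311.0 = 713.17 mGal
Free-air anomaly = 978822.244 − 979232.73 + (713.17) = 302.684 mGal
Bouguer slab correction = 0.04193 × 3.00 × 2311.0 = 290.70 mGal
Simple Bouguer anomaly = 302.684 − (290.70) = 11.984 mGal
Complete Bouguer anomaly = 11.984 + 2.61 = 14.594 mGal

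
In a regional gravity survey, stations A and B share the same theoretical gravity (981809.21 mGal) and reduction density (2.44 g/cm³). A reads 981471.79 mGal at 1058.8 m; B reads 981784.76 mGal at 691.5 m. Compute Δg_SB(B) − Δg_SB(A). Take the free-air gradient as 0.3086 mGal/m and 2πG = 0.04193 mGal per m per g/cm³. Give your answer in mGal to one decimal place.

237.2

Δg_SB(A) = 981471.79 − 981809.21 + 0.3086×1058.8 − 0.04193×2.44×1058.8 = -119.00 mGal
Δg_SB(B) = 981784.76 − 981809.21 + 0.3086×691.5 − 0.04193×2.44×691.5 = 118.20 mGal
Difference = 118.20 − (-119.00) = 237.20 mGal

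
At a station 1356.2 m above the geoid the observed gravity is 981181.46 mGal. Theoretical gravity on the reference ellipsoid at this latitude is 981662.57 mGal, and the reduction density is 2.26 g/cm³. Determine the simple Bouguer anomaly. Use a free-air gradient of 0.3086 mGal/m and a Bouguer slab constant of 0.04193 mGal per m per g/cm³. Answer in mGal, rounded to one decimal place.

Free-air correction = 0.3086 × 1356.2 = 418.52 mGal
Free-air anomaly = 981181.46 − 981662.57 + (418.52) = -62.59 mGal
Bouguer slab correction = 0.04193 × 2.26 × 1356.2 = 128.52 mGal
Simple Bouguer anomaly = -62.59 − (128.52) = -191.11 mGal

-191.1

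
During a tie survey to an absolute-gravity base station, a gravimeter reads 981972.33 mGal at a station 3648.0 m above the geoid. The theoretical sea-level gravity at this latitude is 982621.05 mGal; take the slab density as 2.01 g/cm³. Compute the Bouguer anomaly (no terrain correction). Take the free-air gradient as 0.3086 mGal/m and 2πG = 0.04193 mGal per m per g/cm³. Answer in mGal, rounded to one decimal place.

Free-air correction = 0.3086 × 3648.0 = 1125.77 mGal
Free-air anomaly = 981972.33 − 982621.05 + (1125.77) = 477.05 mGal
Bouguer slab correction = 0.04193 × 2.01 × 3648.0 = 307.45 mGal
Simple Bouguer anomaly = 477.05 − (307.45) = 169.60 mGal

169.6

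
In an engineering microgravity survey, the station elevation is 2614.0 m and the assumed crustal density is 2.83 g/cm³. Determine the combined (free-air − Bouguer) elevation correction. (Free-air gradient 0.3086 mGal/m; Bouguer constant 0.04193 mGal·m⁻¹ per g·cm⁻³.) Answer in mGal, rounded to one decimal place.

496.5

Combined gradient = 0.3086 − 0.04193 × 2.83 = 0.1899381 mGal/m
Combined elevation correction = 0.1899381 × 2614.0 = 496.5 mGal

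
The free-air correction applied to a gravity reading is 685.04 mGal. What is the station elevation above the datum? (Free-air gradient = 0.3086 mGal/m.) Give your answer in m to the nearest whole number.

h = 685.04 / 0.3086 = 2219.83 m

2220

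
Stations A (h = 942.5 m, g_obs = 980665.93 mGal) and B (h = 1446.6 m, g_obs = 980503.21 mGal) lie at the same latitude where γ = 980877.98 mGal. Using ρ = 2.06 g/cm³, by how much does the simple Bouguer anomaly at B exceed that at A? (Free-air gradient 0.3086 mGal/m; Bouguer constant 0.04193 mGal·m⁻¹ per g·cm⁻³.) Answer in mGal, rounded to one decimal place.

-50.7

Δg_SB(A) = 980665.93 − 980877.98 + 0.3086×942.5 − 0.04193×2.06×942.5 = -2.60 mGal
Δg_SB(B) = 980503.21 − 980877.98 + 0.3086×1446.6 − 0.04193×2.06×1446.6 = -53.30 mGal
Difference = -53.30 − (-2.60) = -50.70 mGal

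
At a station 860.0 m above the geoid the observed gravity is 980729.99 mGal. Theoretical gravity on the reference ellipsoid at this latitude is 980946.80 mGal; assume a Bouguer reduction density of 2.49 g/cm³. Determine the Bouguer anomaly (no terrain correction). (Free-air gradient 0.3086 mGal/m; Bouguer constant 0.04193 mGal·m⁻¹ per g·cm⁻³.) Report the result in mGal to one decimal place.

Free-air correction = 0.3086 × 860.0 = 265.40 mGal
Free-air anomaly = 980729.99 − 980946.80 + (265.40) = 48.59 mGal
Bouguer slab correction = 0.04193 × 2.49 × 860.0 = 89.79 mGal
Simple Bouguer anomaly = 48.59 − (89.79) = -41.20 mGal

-41.2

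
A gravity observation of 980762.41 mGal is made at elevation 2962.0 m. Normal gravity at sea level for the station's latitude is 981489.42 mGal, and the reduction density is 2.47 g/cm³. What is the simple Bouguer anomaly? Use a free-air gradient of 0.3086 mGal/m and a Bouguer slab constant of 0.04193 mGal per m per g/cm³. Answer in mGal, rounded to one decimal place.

-119.7

Free-air correction = 0.3086 × 2962.0 = 914.07 mGal
Free-air anomaly = 980762.41 − 981489.42 + (914.07) = 187.06 mGal
Bouguer slab correction = 0.04193 × 2.47 × 2962.0 = 306.77 mGal
Simple Bouguer anomaly = 187.06 − (306.77) = -119.71 mGal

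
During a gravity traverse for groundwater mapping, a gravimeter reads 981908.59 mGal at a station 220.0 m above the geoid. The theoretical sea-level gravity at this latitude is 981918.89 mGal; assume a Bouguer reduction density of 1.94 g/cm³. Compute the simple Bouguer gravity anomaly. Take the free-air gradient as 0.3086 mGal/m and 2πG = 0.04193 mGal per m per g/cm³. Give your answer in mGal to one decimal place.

Free-air correction = 0.3086 × 220.0 = 67.89 mGal
Free-air anomaly = 981908.59 − 981918.89 + (67.89) = 57.59 mGal
Bouguer slab correction = 0.04193 × 1.94 × 220.0 = 17.90 mGal
Simple Bouguer anomaly = 57.59 − (17.90) = 39.69 mGal

39.7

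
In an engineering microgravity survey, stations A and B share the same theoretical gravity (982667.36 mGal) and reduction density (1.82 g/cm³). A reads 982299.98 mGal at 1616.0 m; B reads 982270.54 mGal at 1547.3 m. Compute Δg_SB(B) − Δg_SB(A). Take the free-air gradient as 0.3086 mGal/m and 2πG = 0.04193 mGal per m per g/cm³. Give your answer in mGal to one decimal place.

Δg_SB(A) = 982299.98 − 982667.36 + 0.3086×1616.0 − 0.04193×1.82×1616.0 = 8.00 mGal
Δg_SB(B) = 982270.54 − 982667.36 + 0.3086×1547.3 − 0.04193×1.82×1547.3 = -37.40 mGal
Difference = -37.40 − (8.00) = -45.40 mGal

-45.4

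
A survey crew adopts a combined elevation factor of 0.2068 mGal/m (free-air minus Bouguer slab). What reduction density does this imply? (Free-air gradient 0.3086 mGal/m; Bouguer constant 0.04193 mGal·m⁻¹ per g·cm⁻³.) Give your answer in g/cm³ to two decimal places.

0.2068 = 0.3086 − 0.04193 × ρ
ρ = (0.3086 − 0.2068) / 0.04193 = 2.43 g/cm³

2.43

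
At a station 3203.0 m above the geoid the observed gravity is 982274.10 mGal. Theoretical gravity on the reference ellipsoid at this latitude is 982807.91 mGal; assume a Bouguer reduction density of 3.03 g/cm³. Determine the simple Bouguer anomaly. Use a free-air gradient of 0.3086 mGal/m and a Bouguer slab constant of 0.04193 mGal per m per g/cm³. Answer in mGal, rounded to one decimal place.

47.7

Free-air correction = 0.3086 × 3203.0 = 988.45 mGal
Free-air anomaly = 982274.10 − 982807.91 + (988.45) = 454.64 mGal
Bouguer slab correction = 0.04193 × 3.03 × 3203.0 = 406.93 mGal
Simple Bouguer anomaly = 454.64 − (406.93) = 47.71 mGal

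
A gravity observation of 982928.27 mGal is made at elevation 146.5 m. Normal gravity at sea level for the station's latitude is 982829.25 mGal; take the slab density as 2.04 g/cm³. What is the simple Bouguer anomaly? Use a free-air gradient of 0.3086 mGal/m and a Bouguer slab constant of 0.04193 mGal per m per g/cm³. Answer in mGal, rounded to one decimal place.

Free-air correction = 0.3086 × 146.5 = 45.21 mGal
Free-air anomaly = 982928.27 − 982829.25 + (45.21) = 144.23 mGal
Bouguer slab correction = 0.04193 × 2.04 × 146.5 = 12.53 mGal
Simple Bouguer anomaly = 144.23 − (12.53) = 131.70 mGal

131.7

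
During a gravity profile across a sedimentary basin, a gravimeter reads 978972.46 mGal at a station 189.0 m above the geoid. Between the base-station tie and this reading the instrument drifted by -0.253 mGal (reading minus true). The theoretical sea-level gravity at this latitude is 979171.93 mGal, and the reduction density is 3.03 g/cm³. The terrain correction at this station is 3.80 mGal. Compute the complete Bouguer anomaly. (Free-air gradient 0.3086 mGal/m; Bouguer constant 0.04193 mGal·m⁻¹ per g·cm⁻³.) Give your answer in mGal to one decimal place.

-161.1

Drift-corrected reading = 978972.46 − (-0.253) = 978972.713 mGal
Free-air correction = 0.3086 × 189.0 = 58.33 mGal
Free-air anomaly = 978972.713 − 979171.93 + (58.33) = -140.887 mGal
Bouguer slab correction = 0.04193 × 3.03 × 189.0 = 24.01 mGal
Simple Bouguer anomaly = -140.887 − (24.01) = -164.897 mGal
Complete Bouguer anomaly = -164.897 + 3.80 = -161.097 mGal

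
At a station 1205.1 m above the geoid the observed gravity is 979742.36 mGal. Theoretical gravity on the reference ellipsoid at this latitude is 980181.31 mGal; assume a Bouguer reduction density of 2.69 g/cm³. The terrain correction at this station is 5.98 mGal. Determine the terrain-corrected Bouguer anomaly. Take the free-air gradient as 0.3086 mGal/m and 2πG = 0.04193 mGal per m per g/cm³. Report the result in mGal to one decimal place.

-197.0

Free-air correction = 0.3086 × 1205.1 = 371.89 mGal
Free-air anomaly = 979742.36 − 980181.31 + (371.89) = -67.06 mGal
Bouguer slab correction = 0.04193 × 2.69 × 1205.1 = 135.93 mGal
Simple Bouguer anomaly = -67.06 − (135.93) = -202.99 mGal
Complete Bouguer anomaly = -202.99 + 5.98 = -197.01 mGal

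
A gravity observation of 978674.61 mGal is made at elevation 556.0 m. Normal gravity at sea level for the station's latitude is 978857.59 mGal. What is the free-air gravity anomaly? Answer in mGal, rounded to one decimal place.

Free-air correction = 0.3086 × 556.0 = 171.58 mGal
Free-air anomaly = 978674.61 − 978857.59 + (171.58) = -11.40 mGal

-11.4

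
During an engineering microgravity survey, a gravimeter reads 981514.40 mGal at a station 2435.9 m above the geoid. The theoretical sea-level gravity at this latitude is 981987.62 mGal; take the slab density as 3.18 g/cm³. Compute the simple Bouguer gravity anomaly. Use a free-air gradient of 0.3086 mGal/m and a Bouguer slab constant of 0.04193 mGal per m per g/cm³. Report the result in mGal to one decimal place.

-46.3

Free-air correction = 0.3086 × 2435.9 = 751.72 mGal
Free-air anomaly = 981514.40 − 981987.62 + (751.72) = 278.50 mGal
Bouguer slab correction = 0.04193 × 3.18 × 2435.9 = 324.80 mGal
Simple Bouguer anomaly = 278.50 − (324.80) = -46.30 mGal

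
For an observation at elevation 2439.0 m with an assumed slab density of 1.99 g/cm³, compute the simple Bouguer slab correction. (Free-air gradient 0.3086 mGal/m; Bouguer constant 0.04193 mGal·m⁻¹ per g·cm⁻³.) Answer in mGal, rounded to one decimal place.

Bouguer slab correction = 0.04193 × 1.99 × 2439.0 = 203.5 mGal

203.5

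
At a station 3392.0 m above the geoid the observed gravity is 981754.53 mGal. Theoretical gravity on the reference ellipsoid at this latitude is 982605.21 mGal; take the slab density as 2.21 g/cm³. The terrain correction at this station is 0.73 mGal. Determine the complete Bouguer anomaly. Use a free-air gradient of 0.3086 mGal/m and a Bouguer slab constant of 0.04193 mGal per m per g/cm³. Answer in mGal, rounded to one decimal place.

-117.5

Free-air correction = 0.3086 × 3392.0 = 1046.77 mGal
Free-air anomaly = 981754.53 − 982605.21 + (1046.77) = 196.09 mGal
Bouguer slab correction = 0.04193 × 2.21 × 3392.0 = 314.32 mGal
Simple Bouguer anomaly = 196.09 − (314.32) = -118.23 mGal
Complete Bouguer anomaly = -118.23 + 0.73 = -117.50 mGal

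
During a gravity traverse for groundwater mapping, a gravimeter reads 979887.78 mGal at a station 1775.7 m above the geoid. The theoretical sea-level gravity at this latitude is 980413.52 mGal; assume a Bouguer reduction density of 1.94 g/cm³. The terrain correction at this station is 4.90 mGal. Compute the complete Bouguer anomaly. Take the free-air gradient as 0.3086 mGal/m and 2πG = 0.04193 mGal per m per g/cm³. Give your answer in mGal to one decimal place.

-117.3

Free-air correction = 0.3086 × 1775.7 = 547.98 mGal
Free-air anomaly = 979887.78 − 980413.52 + (547.98) = 22.24 mGal
Bouguer slab correction = 0.04193 × 1.94 × 1775.7 = 144.44 mGal
Simple Bouguer anomaly = 22.24 − (144.44) = -122.20 mGal
Complete Bouguer anomaly = -122.20 + 4.90 = -117.30 mGal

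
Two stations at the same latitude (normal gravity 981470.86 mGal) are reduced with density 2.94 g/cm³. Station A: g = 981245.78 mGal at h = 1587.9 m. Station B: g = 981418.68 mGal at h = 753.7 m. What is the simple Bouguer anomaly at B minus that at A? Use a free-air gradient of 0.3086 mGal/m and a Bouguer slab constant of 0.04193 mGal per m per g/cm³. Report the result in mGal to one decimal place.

Δg_SB(A) = 981245.78 − 981470.86 + 0.3086×1587.9 − 0.04193×2.94×1587.9 = 69.20 mGal
Δg_SB(B) = 981418.68 − 981470.86 + 0.3086×753.7 − 0.04193×2.94×753.7 = 87.50 mGal
Difference = 87.50 − (69.20) = 18.30 mGal

18.3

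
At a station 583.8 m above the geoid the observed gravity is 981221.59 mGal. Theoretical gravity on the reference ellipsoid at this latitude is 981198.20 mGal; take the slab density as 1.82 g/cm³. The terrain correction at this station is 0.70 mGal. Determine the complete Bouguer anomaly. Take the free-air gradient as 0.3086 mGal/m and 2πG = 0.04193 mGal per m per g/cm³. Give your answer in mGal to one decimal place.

159.7

Free-air correction = 0.3086 × 583.8 = 180.16 mGal
Free-air anomaly = 981221.59 − 981198.20 + (180.16) = 203.55 mGal
Bouguer slab correction = 0.04193 × 1.82 × 583.8 = 44.55 mGal
Simple Bouguer anomaly = 203.55 − (44.55) = 159.00 mGal
Complete Bouguer anomaly = 159.00 + 0.70 = 159.70 mGal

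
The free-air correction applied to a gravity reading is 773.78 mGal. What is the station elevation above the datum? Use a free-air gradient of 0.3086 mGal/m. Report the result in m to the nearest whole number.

h = 773.78 / 0.3086 = 2507.39 m

2507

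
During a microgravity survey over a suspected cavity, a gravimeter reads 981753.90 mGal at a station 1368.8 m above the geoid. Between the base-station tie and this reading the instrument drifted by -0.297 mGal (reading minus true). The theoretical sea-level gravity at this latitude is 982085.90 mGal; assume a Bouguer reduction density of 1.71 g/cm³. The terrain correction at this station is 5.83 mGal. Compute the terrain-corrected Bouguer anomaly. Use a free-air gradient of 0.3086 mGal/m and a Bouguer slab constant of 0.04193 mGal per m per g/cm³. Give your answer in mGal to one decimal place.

Drift-corrected reading = 981753.90 − (-0.297) = 981754.197 mGal
Free-air correction = 0.3086 × 1368.8 = 422.41 mGal
Free-air anomaly = 981754.197 − 982085.90 + (422.41) = 90.707 mGal
Bouguer slab correction = 0.04193 × 1.71 × 1368.8 = 98.14 mGal
Simple Bouguer anomaly = 90.707 − (98.14) = -7.433 mGal
Complete Bouguer anomaly = -7.433 + 5.83 = -1.603 mGal

-1.6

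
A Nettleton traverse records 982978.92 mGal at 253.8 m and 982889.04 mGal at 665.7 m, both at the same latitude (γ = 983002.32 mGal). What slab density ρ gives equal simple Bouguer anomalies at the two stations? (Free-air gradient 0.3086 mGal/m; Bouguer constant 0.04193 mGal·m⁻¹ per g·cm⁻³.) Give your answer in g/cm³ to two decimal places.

Δg_obs = 982889.04 − 982978.92 = -89.88 mGal over Δh = 665.7 − 253.8 = 411.9 m
Equal Bouguer anomalies ⇒ Δg_obs + (0.3086 − 0.04193ρ)·Δh = 0
0.3086 − 0.04193ρ = −Δg_obs/Δh = 0.21821
ρ = (0.3086 − 0.21821) / 0.04193 = 2.16 g/cm³

2.16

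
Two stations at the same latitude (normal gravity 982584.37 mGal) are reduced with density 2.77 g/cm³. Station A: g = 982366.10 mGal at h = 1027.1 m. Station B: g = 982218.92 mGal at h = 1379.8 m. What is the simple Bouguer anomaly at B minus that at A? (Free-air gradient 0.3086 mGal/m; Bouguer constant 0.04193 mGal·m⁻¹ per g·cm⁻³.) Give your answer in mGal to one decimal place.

Δg_SB(A) = 982366.10 − 982584.37 + 0.3086×1027.1 − 0.04193×2.77×1027.1 = -20.60 mGal
Δg_SB(B) = 982218.92 − 982584.37 + 0.3086×1379.8 − 0.04193×2.77×1379.8 = -99.90 mGal
Difference = -99.90 − (-20.60) = -79.30 mGal

-79.3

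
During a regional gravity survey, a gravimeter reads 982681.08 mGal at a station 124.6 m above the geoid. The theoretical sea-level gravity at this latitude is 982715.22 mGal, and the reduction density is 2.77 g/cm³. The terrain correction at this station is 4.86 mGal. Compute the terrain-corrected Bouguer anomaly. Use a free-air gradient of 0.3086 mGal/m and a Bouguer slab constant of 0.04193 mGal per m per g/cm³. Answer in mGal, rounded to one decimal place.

Free-air correction = 0.3086 × 124.6 = 38.45 mGal
Free-air anomaly = 982681.08 − 982715.22 + (38.45) = 4.31 mGal
Bouguer slab correction = 0.04193 × 2.77 × 124.6 = 14.47 mGal
Simple Bouguer anomaly = 4.31 − (14.47) = -10.16 mGal
Complete Bouguer anomaly = -10.16 + 4.86 = -5.30 mGal

-5.3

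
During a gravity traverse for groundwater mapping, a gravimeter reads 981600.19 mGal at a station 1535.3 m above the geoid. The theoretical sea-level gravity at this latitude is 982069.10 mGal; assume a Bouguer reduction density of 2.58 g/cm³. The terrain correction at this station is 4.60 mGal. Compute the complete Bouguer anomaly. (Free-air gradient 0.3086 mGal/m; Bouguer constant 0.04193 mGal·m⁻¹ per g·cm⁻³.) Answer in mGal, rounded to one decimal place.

Free-air correction = 0.3086 × 1535.3 = 473.79 mGal
Free-air anomaly = 981600.19 − 982069.10 + (473.79) = 4.88 mGal
Bouguer slab correction = 0.04193 × 2.58 × 1535.3 = 166.09 mGal
Simple Bouguer anomaly = 4.88 − (166.09) = -161.21 mGal
Complete Bouguer anomaly = -161.21 + 4.60 = -156.61 mGal

-156.6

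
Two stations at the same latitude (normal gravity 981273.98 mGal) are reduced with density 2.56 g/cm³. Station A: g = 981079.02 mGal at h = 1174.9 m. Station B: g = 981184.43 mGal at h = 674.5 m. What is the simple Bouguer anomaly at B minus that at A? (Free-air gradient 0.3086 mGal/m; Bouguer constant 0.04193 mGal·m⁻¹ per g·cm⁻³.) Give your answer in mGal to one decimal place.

4.7

Δg_SB(A) = 981079.02 − 981273.98 + 0.3086×1174.9 − 0.04193×2.56×1174.9 = 41.50 mGal
Δg_SB(B) = 981184.43 − 981273.98 + 0.3086×674.5 − 0.04193×2.56×674.5 = 46.20 mGal
Difference = 46.20 − (41.50) = 4.70 mGal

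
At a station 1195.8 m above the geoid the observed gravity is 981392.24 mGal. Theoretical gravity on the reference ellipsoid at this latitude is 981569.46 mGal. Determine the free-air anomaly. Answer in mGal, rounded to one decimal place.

Free-air correction = 0.3086 × 1195.8 = 369.02 mGal
Free-air anomaly = 981392.24 − 981569.46 + (369.02) = 191.80 mGal

191.8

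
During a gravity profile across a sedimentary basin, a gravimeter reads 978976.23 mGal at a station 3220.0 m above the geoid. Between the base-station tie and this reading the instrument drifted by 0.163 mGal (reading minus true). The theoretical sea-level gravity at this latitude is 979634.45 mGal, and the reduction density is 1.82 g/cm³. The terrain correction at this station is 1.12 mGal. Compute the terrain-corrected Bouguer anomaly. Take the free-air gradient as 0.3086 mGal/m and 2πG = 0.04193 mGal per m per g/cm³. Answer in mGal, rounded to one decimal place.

90.7

Drift-corrected reading = 978976.23 − (0.163) = 978976.067 mGal
Free-air correction = 0.3086 × 3220.0 = 993.69 mGal
Free-air anomaly = 978976.067 − 979634.45 + (993.69) = 335.307 mGal
Bouguer slab correction = 0.04193 × 1.82 × 3220.0 = 245.73 mGal
Simple Bouguer anomaly = 335.307 − (245.73) = 89.577 mGal
Complete Bouguer anomaly = 89.577 + 1.12 = 90.697 mGal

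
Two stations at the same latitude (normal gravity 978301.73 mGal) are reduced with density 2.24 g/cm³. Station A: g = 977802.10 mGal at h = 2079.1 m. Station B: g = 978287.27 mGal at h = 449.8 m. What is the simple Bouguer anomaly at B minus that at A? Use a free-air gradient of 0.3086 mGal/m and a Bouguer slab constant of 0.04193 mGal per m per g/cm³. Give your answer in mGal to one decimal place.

Δg_SB(A) = 977802.10 − 978301.73 + 0.3086×2079.1 − 0.04193×2.24×2079.1 = -53.30 mGal
Δg_SB(B) = 978287.27 − 978301.73 + 0.3086×449.8 − 0.04193×2.24×449.8 = 82.10 mGal
Difference = 82.10 − (-53.30) = 135.40 mGal

135.4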